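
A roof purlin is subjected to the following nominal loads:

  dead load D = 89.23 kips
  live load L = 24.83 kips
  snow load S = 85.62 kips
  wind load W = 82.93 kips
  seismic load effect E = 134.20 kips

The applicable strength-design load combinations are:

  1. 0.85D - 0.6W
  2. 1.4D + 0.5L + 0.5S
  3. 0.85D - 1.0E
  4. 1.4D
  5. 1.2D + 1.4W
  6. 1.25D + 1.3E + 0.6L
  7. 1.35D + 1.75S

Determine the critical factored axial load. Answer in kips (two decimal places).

1. 0.85(89.23) - 0.6(82.93) = 26.09
2. 1.4(89.23) + 0.5(24.83) + 0.5(85.62) = 180.15
3. 0.85(89.23) - 1.0(134.20) = -58.35
4. 1.4(89.23) = 124.92
5. 1.2(89.23) + 1.4(82.93) = 223.18
6. 1.25(89.23) + 1.3(134.20) + 0.6(24.83) = 300.90
7. 1.35(89.23) + 1.75(85.62) = 270.30
Combination 6 governs: P_u = 300.90 kips.

300.90 kips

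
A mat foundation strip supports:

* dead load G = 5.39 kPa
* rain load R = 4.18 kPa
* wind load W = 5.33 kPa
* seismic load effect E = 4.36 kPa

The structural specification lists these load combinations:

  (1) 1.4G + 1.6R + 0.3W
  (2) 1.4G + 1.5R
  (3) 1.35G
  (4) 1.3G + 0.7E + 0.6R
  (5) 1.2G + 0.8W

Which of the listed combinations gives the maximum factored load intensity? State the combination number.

Combination 1

(1) 1.4(5.39) + 1.6(4.18) + 0.3(5.33) = 15.83
(2) 1.4(5.39) + 1.5(4.18) = 7.55 + 6.27 = 13.82
(3) 1.35(5.39) = 7.28
(4) 1.3(5.39) + 0.7(4.36) + 0.6(4.18) = 7.01 + 3.05 + 2.51 = 12.57
(5) 1.2(5.39) + 0.8(5.33) = 6.47 + 4.26 = 10.73
The largest value is 15.83 kPa from combination 1.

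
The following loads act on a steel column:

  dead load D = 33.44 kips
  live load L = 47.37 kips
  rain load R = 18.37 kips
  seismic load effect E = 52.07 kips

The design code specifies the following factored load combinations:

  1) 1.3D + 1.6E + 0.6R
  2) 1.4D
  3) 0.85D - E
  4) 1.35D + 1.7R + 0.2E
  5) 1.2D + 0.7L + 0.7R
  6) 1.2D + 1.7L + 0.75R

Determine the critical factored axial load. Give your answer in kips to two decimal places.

137.81 kips

1) 1.3(33.44) + 1.6(52.07) + 0.6(18.37) = 137.81
2) 1.4(33.44) = 46.82
3) 0.85(33.44) - 1.0(52.07) = 28.42 - 52.07 = -23.65
4) 1.35(33.44) + 1.7(18.37) + 0.2(52.07) = 86.79
5) 1.2(33.44) + 0.7(47.37) + 0.7(18.37) = 40.13 + 33.16 + 12.86 = 86.15
6) 1.2(33.44) + 1.7(47.37) + 0.75(18.37) = 134.43
Combination 1 governs: P_u = 137.81 kips.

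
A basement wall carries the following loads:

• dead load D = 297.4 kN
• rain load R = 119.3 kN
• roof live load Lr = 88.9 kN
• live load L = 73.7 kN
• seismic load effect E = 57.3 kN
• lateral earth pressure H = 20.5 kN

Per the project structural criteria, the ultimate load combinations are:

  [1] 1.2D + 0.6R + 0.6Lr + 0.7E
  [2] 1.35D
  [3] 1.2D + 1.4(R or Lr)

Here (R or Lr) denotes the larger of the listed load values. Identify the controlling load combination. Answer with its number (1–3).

(R or Lr) → R = 119.3 kN.
[1] 1.2(297.4) + 0.6(119.3) + 0.6(88.9) + 0.7(57.3) = 356.9 + 71.6 + 53.3 + 40.1 = 521.9
[2] 1.35(297.4) = 401.5
[3] 1.2(297.4) + 1.4(119.3) = 356.9 + 167.0 = 523.9
The largest value is 523.9 kN from combination 3.

Combination 3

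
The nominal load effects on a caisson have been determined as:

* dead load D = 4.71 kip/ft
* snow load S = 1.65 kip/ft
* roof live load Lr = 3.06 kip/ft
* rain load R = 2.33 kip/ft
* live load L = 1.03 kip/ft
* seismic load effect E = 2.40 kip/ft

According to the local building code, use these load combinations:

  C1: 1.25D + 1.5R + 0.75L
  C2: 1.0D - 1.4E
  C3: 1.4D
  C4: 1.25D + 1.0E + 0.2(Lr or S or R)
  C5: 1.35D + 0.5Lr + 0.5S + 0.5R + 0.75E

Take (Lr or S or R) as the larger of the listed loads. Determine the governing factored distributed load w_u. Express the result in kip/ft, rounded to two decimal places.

11.68 kip/ft

(Lr or S or R) → Lr = 3.06 kip/ft.
C1: 1.25(4.71) + 1.5(2.33) + 0.75(1.03) = 5.89 + 3.50 + 0.77 = 10.16
C2: 1.0(4.71) - 1.4(2.40) = 4.71 - 3.36 = 1.35
C3: 1.4(4.71) = 6.59
C4: 1.25(4.71) + 1.0(2.40) + 0.2(3.06) = 5.89 + 2.40 + 0.61 = 8.90
C5: 1.35(4.71) + 0.5(3.06) + 0.5(1.65) + 0.5(2.33) + 0.75(2.40) = 11.68
The controlling combination is 5, giving 11.68 kip/ft.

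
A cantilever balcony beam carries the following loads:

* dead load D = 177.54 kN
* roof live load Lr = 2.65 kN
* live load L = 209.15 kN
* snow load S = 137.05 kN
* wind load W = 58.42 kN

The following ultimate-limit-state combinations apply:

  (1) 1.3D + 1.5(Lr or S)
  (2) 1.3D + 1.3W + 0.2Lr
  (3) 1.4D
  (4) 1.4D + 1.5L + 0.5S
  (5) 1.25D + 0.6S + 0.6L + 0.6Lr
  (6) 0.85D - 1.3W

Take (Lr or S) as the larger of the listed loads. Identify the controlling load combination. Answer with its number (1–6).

Combination 4

(Lr or S) → S = 137.05 kN.
(1) 1.3(177.54) + 1.5(137.05) = 230.80 + 205.58 = 436.38
(2) 1.3(177.54) + 1.3(58.42) + 0.2(2.65) = 230.80 + 75.95 + 0.53 = 307.28
(3) 1.4(177.54) = 248.56
(4) 1.4(177.54) + 1.5(209.15) + 0.5(137.05) = 630.81
(5) 1.25(177.54) + 0.6(137.05) + 0.6(209.15) + 0.6(2.65) = 221.93 + 82.23 + 125.49 + 1.59 = 431.24
(6) 0.85(177.54) - 1.3(58.42) = 150.91 - 75.95 = 74.96
The largest value is 630.81 kN from combination 4.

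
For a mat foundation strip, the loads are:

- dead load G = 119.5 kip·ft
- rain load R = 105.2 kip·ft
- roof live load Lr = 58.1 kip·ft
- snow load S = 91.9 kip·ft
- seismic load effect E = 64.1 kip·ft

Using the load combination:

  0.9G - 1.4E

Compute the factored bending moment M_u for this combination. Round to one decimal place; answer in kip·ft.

17.8 kip·ft

0.9(119.5) - 1.4(64.1) = 17.8
M_u = 17.8 kip·ft.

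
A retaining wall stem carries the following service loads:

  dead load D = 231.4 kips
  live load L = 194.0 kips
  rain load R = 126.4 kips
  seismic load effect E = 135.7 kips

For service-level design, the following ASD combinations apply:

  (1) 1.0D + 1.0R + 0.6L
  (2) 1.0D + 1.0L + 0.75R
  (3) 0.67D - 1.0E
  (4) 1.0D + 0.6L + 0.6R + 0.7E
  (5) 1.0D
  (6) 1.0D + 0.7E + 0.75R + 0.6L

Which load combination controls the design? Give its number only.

Combination 6

(1) 1.0(231.4) + 1.0(126.4) + 0.6(194.0) = 231.40 + 126.40 + 116.40 = 474.20
(2) 1.0(231.4) + 1.0(194.0) + 0.75(126.4) = 231.40 + 194.00 + 94.80 = 520.20
(3) 0.67(231.4) - 1.0(135.7) = 155.04 - 135.70 = 19.34
(4) 1.0(231.4) + 0.6(194.0) + 0.6(126.4) + 0.7(135.7) = 231.40 + 116.40 + 75.84 + 94.99 = 518.63
(5) 1.0(231.4) = 231.40
(6) 1.0(231.4) + 0.7(135.7) + 0.75(126.4) + 0.6(194.0) = 231.40 + 94.99 + 94.80 + 116.40 = 537.59
The largest value is 537.59 kips from combination 6.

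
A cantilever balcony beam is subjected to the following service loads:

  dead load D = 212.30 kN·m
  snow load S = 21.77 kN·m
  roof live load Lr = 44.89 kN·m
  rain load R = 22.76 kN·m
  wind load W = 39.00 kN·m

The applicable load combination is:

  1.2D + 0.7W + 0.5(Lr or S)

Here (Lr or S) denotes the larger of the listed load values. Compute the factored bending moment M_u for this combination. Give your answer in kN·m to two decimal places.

304.51 kN·m

(Lr or S) → Lr = 44.89 kN·m.
1.2(212.30) + 0.7(39.00) + 0.5(44.89) = 254.76 + 27.30 + 22.45 = 304.51
M_u = 304.51 kN·m.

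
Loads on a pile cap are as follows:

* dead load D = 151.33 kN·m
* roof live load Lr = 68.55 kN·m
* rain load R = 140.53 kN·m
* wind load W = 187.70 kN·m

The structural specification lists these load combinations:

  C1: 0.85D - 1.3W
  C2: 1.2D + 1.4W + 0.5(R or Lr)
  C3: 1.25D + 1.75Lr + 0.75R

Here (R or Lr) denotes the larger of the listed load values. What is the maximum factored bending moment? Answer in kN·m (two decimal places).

514.64 kN·m

(R or Lr) → R = 140.53 kN·m.
C1: 0.85(151.33) - 1.3(187.70) = 128.63 - 244.01 = -115.38
C2: 1.2(151.33) + 1.4(187.70) + 0.5(140.53) = 514.64
C3: 1.25(151.33) + 1.75(68.55) + 0.75(140.53) = 189.16 + 119.96 + 105.40 = 414.52
Maximum is from combination 2.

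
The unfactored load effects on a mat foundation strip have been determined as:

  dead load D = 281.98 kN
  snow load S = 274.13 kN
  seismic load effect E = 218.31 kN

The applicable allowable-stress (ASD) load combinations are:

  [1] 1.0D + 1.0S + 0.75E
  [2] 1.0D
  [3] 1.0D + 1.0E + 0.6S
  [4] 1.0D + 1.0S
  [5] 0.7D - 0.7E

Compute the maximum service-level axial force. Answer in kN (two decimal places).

719.84 kN

[1] 1.0(281.98) + 1.0(274.13) + 0.75(218.31) = 281.98 + 274.13 + 163.73 = 719.84
[2] 1.0(281.98) = 281.98
[3] 1.0(281.98) + 1.0(218.31) + 0.6(274.13) = 281.98 + 218.31 + 164.48 = 664.77
[4] 1.0(281.98) + 1.0(274.13) = 281.98 + 274.13 = 556.11
[5] 0.7(281.98) - 0.7(218.31) = 197.39 - 152.82 = 44.57
The controlling combination is 1, giving 719.84 kN.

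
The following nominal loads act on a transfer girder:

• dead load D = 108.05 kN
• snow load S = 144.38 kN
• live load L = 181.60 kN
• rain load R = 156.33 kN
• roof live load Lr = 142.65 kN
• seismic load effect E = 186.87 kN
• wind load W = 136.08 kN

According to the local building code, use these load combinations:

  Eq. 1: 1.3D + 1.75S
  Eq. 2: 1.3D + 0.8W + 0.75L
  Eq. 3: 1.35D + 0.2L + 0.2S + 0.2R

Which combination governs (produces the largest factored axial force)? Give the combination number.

Eq. 1: 1.3(108.05) + 1.75(144.38) = 393.13
Eq. 2: 1.3(108.05) + 0.8(136.08) + 0.75(181.60) = 140.47 + 108.86 + 136.20 = 385.53
Eq. 3: 1.35(108.05) + 0.2(181.60) + 0.2(144.38) + 0.2(156.33) = 242.33
The largest value is 393.13 kN from combination 1.

Combination 1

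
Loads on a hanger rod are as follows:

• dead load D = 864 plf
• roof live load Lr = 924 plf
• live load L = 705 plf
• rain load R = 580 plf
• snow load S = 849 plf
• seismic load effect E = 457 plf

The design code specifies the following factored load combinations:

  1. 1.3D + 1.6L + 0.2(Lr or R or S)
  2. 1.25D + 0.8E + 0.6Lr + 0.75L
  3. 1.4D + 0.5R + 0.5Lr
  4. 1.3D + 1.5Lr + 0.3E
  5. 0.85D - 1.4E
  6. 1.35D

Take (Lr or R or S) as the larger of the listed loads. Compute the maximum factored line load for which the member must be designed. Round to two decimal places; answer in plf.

2646.30 plf

(Lr or R or S) → Lr = 924 plf.
1. 1.3(864) + 1.6(705) + 0.2(924) = 1123.20 + 1128.00 + 184.80 = 2436.00
2. 1.25(864) + 0.8(457) + 0.6(924) + 0.75(705) = 1080.00 + 365.60 + 554.40 + 528.75 = 2528.75
3. 1.4(864) + 0.5(580) + 0.5(924) = 1209.60 + 290.00 + 462.00 = 1961.60
4. 1.3(864) + 1.5(924) + 0.3(457) = 1123.20 + 1386.00 + 137.10 = 2646.30
5. 0.85(864) - 1.4(457) = 734.40 - 639.80 = 94.60
6. 1.35(864) = 1166.40
Maximum is from combination 4.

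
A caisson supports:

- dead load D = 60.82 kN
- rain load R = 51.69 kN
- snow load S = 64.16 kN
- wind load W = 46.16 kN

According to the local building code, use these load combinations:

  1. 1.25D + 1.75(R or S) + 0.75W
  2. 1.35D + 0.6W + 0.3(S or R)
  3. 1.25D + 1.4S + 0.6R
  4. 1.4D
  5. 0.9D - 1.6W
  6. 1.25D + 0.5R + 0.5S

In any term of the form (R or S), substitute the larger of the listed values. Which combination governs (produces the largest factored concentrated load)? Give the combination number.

Combination 1

(R or S) → S = 64.16 kN; (S or R) → S = 64.16 kN.
1. 1.25(60.82) + 1.75(64.16) + 0.75(46.16) = 76.03 + 112.28 + 34.62 = 222.93
2. 1.35(60.82) + 0.6(46.16) + 0.3(64.16) = 129.05
3. 1.25(60.82) + 1.4(64.16) + 0.6(51.69) = 76.03 + 89.82 + 31.01 = 196.86
4. 1.4(60.82) = 85.15
5. 0.9(60.82) - 1.6(46.16) = 54.74 - 73.86 = -19.12
6. 1.25(60.82) + 0.5(51.69) + 0.5(64.16) = 133.95
The largest value is 222.93 kN from combination 1.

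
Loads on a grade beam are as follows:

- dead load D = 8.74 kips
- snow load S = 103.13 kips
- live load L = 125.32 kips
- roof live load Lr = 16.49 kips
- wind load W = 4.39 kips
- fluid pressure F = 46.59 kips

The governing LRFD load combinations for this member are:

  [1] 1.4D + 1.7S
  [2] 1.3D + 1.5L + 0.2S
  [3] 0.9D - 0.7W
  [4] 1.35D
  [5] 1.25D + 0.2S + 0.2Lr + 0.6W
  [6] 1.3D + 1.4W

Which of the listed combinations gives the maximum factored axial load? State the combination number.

Combination 2

[1] 1.4(8.74) + 1.7(103.13) = 187.56
[2] 1.3(8.74) + 1.5(125.32) + 0.2(103.13) = 219.97
[3] 0.9(8.74) - 0.7(4.39) = 4.79
[4] 1.35(8.74) = 11.80
[5] 1.25(8.74) + 0.2(103.13) + 0.2(16.49) + 0.6(4.39) = 37.48
[6] 1.3(8.74) + 1.4(4.39) = 17.51
The largest value is 219.97 kips from combination 2.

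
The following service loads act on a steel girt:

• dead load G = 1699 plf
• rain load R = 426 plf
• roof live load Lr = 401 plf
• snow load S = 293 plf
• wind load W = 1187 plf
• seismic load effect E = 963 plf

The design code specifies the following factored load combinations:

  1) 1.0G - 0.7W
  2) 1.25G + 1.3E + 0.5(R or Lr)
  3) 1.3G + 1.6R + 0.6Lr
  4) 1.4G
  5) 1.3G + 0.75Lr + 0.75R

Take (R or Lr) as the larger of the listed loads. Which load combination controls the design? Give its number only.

Combination 2

(R or Lr) → R = 426 plf.
1) 1.0(1699) - 0.7(1187) = 1699.0 - 830.9 = 868.1
2) 1.25(1699) + 1.3(963) + 0.5(426) = 2123.8 + 1251.9 + 213.0 = 3588.7
3) 1.3(1699) + 1.6(426) + 0.6(401) = 2208.7 + 681.6 + 240.6 = 3130.9
4) 1.4(1699) = 2378.6
5) 1.3(1699) + 0.75(401) + 0.75(426) = 2208.7 + 300.8 + 319.5 = 2829.0
The largest value is 3588.7 plf from combination 2.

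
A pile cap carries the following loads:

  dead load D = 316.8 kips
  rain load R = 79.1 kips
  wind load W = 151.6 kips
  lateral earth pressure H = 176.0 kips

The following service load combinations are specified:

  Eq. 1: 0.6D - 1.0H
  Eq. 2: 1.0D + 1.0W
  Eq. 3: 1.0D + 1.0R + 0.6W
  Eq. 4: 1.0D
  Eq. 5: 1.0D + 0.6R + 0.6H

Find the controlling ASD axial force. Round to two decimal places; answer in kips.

486.86 kips

Eq. 1: 0.6(316.8) - 1.0(176.0) = 190.08 - 176.00 = 14.08
Eq. 2: 1.0(316.8) + 1.0(151.6) = 316.80 + 151.60 = 468.40
Eq. 3: 1.0(316.8) + 1.0(79.1) + 0.6(151.6) = 316.80 + 79.10 + 90.96 = 486.86
Eq. 4: 1.0(316.8) = 316.80
Eq. 5: 1.0(316.8) + 0.6(79.1) + 0.6(176.0) = 316.80 + 47.46 + 105.60 = 469.86
Maximum is from combination 3.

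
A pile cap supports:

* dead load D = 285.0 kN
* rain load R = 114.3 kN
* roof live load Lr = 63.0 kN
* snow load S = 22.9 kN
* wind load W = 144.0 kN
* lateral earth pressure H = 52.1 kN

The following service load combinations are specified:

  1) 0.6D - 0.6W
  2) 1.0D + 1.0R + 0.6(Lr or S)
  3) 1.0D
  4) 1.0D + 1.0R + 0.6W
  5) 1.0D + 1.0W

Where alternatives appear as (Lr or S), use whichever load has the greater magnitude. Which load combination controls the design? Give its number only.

Combination 4

(Lr or S) → Lr = 63.0 kN.
1) 0.6(285.0) - 0.6(144.0) = 84.60
2) 1.0(285.0) + 1.0(114.3) + 0.6(63.0) = 437.10
3) 1.0(285.0) = 285.00
4) 1.0(285.0) + 1.0(114.3) + 0.6(144.0) = 485.70
5) 1.0(285.0) + 1.0(144.0) = 429.00
The largest value is 485.70 kN from combination 4.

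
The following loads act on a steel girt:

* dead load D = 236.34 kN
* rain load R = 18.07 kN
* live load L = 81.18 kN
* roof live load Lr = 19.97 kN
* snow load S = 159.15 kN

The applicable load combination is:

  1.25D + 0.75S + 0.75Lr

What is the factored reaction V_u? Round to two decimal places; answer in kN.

429.77 kN

1.25(236.34) + 0.75(159.15) + 0.75(19.97) = 295.43 + 119.36 + 14.98 = 429.77
V_u = 429.77 kN.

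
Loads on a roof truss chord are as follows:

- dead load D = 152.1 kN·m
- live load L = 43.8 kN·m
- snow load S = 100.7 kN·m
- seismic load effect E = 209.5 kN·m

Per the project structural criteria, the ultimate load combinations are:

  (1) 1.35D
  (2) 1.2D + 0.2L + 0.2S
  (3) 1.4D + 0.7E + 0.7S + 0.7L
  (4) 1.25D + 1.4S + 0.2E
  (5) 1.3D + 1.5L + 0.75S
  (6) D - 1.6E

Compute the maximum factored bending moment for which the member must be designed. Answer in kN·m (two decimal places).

(1) 1.35(152.1) = 205.34
(2) 1.2(152.1) + 0.2(43.8) + 0.2(100.7) = 182.52 + 8.76 + 20.14 = 211.42
(3) 1.4(152.1) + 0.7(209.5) + 0.7(100.7) + 0.7(43.8) = 212.94 + 146.65 + 70.49 + 30.66 = 460.74
(4) 1.25(152.1) + 1.4(100.7) + 0.2(209.5) = 190.13 + 140.98 + 41.90 = 373.01
(5) 1.3(152.1) + 1.5(43.8) + 0.75(100.7) = 197.73 + 65.70 + 75.53 = 338.96
(6) 1.0(152.1) - 1.6(209.5) = 152.10 - 335.20 = -183.10
Maximum is from combination 3.

460.74 kN·m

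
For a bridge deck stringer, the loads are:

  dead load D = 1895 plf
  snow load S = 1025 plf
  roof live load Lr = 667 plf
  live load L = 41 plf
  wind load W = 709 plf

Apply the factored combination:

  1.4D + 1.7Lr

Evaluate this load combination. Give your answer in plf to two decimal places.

1.4(1895) + 1.7(667) = 2653.00 + 1133.90 = 3786.90
w_u = 3786.90 plf.

3786.90 plf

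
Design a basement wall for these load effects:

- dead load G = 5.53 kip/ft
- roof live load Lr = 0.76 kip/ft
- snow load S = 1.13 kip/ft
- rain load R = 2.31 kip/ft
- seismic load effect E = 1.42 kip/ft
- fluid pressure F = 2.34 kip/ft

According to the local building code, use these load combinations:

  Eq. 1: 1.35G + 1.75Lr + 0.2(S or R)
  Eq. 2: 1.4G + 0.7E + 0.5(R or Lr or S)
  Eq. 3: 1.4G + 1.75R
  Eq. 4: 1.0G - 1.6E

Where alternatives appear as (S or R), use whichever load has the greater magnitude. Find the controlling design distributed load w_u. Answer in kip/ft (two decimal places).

(S or R) → R = 2.31 kip/ft; (R or Lr or S) → R = 2.31 kip/ft.
Eq. 1: 1.35(5.53) + 1.75(0.76) + 0.2(2.31) = 7.47 + 1.33 + 0.46 = 9.26
Eq. 2: 1.4(5.53) + 0.7(1.42) + 0.5(2.31) = 7.74 + 0.99 + 1.16 = 9.89
Eq. 3: 1.4(5.53) + 1.75(2.31) = 7.74 + 4.04 = 11.78
Eq. 4: 1.0(5.53) - 1.6(1.42) = 5.53 - 2.27 = 3.26
Combination 3 governs: w_u = 11.78 kip/ft.

11.78 kip/ft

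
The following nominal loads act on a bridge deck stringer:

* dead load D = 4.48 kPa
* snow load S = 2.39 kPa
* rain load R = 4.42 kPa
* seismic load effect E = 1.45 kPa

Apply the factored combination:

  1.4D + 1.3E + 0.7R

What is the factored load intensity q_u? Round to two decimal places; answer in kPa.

11.25 kPa

1.4(4.48) + 1.3(1.45) + 0.7(4.42) = 11.25
q_u = 11.25 kPa.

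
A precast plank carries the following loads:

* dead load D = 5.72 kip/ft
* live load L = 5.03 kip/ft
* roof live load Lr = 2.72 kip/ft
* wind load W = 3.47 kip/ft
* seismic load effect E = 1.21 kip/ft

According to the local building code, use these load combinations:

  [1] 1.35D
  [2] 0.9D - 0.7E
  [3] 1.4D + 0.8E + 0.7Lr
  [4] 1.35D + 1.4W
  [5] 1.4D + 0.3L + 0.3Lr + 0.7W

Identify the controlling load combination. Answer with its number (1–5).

[1] 1.35(5.72) = 7.72
[2] 0.9(5.72) - 0.7(1.21) = 5.15 - 0.85 = 4.30
[3] 1.4(5.72) + 0.8(1.21) + 0.7(2.72) = 8.01 + 0.97 + 1.90 = 10.88
[4] 1.35(5.72) + 1.4(3.47) = 7.72 + 4.86 = 12.58
[5] 1.4(5.72) + 0.3(5.03) + 0.3(2.72) + 0.7(3.47) = 12.76
The largest value is 12.76 kip/ft from combination 5.

Combination 5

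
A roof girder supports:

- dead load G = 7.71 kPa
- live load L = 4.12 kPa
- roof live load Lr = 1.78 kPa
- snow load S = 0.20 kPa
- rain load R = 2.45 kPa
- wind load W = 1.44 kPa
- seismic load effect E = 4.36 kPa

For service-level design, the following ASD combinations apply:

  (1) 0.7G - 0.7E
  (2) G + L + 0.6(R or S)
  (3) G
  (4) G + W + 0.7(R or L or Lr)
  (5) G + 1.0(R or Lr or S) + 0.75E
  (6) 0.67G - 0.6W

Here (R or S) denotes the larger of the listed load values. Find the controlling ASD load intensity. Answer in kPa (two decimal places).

13.43 kPa

(R or S) → R = 2.45 kPa; (R or L or Lr) → L = 4.12 kPa; (R or Lr or S) → R = 2.45 kPa.
(1) 0.7(7.71) - 0.7(4.36) = 5.40 - 3.05 = 2.35
(2) 1.0(7.71) + 1.0(4.12) + 0.6(2.45) = 7.71 + 4.12 + 1.47 = 13.30
(3) 1.0(7.71) = 7.71
(4) 1.0(7.71) + 1.0(1.44) + 0.7(4.12) = 7.71 + 1.44 + 2.88 = 12.03
(5) 1.0(7.71) + 1.0(2.45) + 0.75(4.36) = 7.71 + 2.45 + 3.27 = 13.43
(6) 0.67(7.71) - 0.6(1.44) = 4.30
Combination 5 governs: q = 13.43 kPa.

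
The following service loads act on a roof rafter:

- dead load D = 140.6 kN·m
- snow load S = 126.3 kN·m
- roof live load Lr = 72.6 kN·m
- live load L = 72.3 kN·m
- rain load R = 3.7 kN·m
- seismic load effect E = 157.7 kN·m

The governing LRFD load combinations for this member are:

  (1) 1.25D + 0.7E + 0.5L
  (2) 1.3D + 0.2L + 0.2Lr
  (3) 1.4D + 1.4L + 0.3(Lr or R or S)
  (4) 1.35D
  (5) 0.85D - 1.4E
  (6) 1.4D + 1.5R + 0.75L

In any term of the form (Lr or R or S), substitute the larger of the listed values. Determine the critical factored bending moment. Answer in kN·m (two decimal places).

(Lr or R or S) → S = 126.3 kN·m.
(1) 1.25(140.6) + 0.7(157.7) + 0.5(72.3) = 322.29
(2) 1.3(140.6) + 0.2(72.3) + 0.2(72.6) = 211.76
(3) 1.4(140.6) + 1.4(72.3) + 0.3(126.3) = 335.95
(4) 1.35(140.6) = 189.81
(5) 0.85(140.6) - 1.4(157.7) = -101.27
(6) 1.4(140.6) + 1.5(3.7) + 0.75(72.3) = 256.62
Maximum is from combination 3.

335.95 kN·m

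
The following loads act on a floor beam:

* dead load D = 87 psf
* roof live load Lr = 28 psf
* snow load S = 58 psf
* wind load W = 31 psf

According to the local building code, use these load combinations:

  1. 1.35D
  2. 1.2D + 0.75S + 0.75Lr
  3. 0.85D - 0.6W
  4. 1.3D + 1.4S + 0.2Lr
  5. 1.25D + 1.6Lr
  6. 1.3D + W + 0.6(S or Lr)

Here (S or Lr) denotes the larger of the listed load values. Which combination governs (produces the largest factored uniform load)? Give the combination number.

Combination 4

(S or Lr) → S = 58 psf.
1. 1.35(87) = 117.5
2. 1.2(87) + 0.75(58) + 0.75(28) = 104.4 + 43.5 + 21.0 = 168.9
3. 0.85(87) - 0.6(31) = 74.0 - 18.6 = 55.4
4. 1.3(87) + 1.4(58) + 0.2(28) = 113.1 + 81.2 + 5.6 = 199.9
5. 1.25(87) + 1.6(28) = 108.8 + 44.8 = 153.6
6. 1.3(87) + 1.0(31) + 0.6(58) = 113.1 + 31.0 + 34.8 = 178.9
The largest value is 199.9 psf from combination 4.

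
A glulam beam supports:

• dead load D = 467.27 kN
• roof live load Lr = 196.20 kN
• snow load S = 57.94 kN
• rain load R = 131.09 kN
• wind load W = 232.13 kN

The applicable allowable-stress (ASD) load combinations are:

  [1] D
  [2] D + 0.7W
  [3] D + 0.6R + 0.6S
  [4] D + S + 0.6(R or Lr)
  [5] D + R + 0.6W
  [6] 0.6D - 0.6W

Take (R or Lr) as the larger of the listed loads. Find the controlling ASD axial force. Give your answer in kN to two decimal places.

737.64 kN

(R or Lr) → Lr = 196.20 kN.
[1] 1.0(467.27) = 467.27
[2] 1.0(467.27) + 0.7(232.13) = 467.27 + 162.49 = 629.76
[3] 1.0(467.27) + 0.6(131.09) + 0.6(57.94) = 580.69
[4] 1.0(467.27) + 1.0(57.94) + 0.6(196.20) = 467.27 + 57.94 + 117.72 = 642.93
[5] 1.0(467.27) + 1.0(131.09) + 0.6(232.13) = 467.27 + 131.09 + 139.28 = 737.64
[6] 0.6(467.27) - 0.6(232.13) = 280.36 - 139.28 = 141.08
The controlling combination is 5, giving 737.64 kN.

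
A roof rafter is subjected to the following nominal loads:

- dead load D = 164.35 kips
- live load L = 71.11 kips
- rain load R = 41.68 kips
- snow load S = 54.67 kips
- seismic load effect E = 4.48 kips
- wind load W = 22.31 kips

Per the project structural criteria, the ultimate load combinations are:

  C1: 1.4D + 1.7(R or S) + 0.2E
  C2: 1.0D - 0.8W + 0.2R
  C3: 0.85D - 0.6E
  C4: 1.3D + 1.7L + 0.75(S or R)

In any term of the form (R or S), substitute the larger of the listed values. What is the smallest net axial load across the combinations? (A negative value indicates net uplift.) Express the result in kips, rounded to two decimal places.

(R or S) → S = 54.67 kips; (S or R) → S = 54.67 kips.
C1: 1.4(164.35) + 1.7(54.67) + 0.2(4.48) = 230.09 + 92.94 + 0.90 = 323.93
C2: 1.0(164.35) - 0.8(22.31) + 0.2(41.68) = 164.35 - 17.85 + 8.34 = 154.84
C3: 0.85(164.35) - 0.6(4.48) = 139.70 - 2.69 = 137.01
C4: 1.3(164.35) + 1.7(71.11) + 0.75(54.67) = 375.54
Combination 3 gives the minimum: 137.01 kips.

137.01 kips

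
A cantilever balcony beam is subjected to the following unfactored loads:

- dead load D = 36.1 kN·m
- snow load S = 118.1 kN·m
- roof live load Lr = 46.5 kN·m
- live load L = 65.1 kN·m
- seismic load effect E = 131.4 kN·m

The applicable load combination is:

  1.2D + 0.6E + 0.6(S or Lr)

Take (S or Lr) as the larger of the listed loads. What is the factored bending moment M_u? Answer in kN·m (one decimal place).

(S or Lr) → S = 118.1 kN·m.
1.2(36.1) + 0.6(131.4) + 0.6(118.1) = 43.3 + 78.8 + 70.9 = 193.0
M_u = 193.0 kN·m.

193.0 kN·m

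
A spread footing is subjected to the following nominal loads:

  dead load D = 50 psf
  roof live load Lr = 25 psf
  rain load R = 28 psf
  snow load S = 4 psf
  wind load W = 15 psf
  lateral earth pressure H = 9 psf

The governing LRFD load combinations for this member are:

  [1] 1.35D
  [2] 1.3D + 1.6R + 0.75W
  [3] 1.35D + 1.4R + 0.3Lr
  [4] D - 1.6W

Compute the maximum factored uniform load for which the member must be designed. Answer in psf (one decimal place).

[1] 1.35(50) = 67.5
[2] 1.3(50) + 1.6(28) + 0.75(15) = 65.0 + 44.8 + 11.3 = 121.1
[3] 1.35(50) + 1.4(28) + 0.3(25) = 67.5 + 39.2 + 7.5 = 114.2
[4] 1.0(50) - 1.6(15) = 50.0 - 24.0 = 26.0
Maximum is from combination 2.

121.1 psf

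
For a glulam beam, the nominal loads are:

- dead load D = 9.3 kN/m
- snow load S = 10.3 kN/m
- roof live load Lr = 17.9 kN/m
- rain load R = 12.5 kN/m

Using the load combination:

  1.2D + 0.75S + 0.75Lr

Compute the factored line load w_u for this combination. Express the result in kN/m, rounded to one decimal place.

1.2(9.3) + 0.75(10.3) + 0.75(17.9) = 32.3
w_u = 32.3 kN/m.

32.3 kN/m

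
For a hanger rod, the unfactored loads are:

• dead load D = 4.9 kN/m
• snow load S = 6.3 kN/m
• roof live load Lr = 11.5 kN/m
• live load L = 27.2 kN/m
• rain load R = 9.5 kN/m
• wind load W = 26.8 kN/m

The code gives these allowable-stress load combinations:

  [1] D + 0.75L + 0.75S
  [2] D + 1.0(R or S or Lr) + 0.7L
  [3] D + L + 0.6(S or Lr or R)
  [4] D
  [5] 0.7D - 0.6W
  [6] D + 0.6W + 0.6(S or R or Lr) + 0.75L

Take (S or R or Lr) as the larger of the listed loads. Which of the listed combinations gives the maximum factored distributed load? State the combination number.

Combination 6

(R or S or Lr) → Lr = 11.5 kN/m; (S or Lr or R) → Lr = 11.5 kN/m; (S or R or Lr) → Lr = 11.5 kN/m.
[1] 1.0(4.9) + 0.75(27.2) + 0.75(6.3) = 30.03
[2] 1.0(4.9) + 1.0(11.5) + 0.7(27.2) = 35.44
[3] 1.0(4.9) + 1.0(27.2) + 0.6(11.5) = 39.00
[4] 1.0(4.9) = 4.90
[5] 0.7(4.9) - 0.6(26.8) = -12.65
[6] 1.0(4.9) + 0.6(26.8) + 0.6(11.5) + 0.75(27.2) = 48.28
The largest value is 48.28 kN/m from combination 6.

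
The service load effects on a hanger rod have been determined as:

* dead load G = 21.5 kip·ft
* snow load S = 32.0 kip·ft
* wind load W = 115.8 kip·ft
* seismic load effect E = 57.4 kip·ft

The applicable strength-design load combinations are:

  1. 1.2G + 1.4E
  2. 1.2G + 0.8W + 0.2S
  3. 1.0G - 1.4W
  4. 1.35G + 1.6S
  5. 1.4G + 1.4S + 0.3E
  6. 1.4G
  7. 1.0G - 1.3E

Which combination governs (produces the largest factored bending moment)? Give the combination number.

Combination 2

1. 1.2(21.5) + 1.4(57.4) = 106.16
2. 1.2(21.5) + 0.8(115.8) + 0.2(32.0) = 124.84
3. 1.0(21.5) - 1.4(115.8) = -140.62
4. 1.35(21.5) + 1.6(32.0) = 80.23
5. 1.4(21.5) + 1.4(32.0) + 0.3(57.4) = 92.12
6. 1.4(21.5) = 30.10
7. 1.0(21.5) - 1.3(57.4) = -53.12
The largest value is 124.84 kip·ft from combination 2.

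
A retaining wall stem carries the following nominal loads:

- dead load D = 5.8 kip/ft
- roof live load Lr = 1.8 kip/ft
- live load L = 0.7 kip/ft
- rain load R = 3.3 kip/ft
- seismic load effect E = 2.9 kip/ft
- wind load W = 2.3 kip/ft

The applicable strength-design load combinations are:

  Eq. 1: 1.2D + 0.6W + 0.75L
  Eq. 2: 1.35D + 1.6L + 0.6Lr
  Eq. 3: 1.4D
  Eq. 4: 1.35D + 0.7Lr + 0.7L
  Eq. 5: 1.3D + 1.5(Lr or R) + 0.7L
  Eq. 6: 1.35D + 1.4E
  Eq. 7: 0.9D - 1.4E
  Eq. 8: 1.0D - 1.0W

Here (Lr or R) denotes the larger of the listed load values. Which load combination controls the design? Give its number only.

Combination 5

(Lr or R) → R = 3.3 kip/ft.
Eq. 1: 1.2(5.8) + 0.6(2.3) + 0.75(0.7) = 8.87
Eq. 2: 1.35(5.8) + 1.6(0.7) + 0.6(1.8) = 10.03
Eq. 3: 1.4(5.8) = 8.12
Eq. 4: 1.35(5.8) + 0.7(1.8) + 0.7(0.7) = 9.58
Eq. 5: 1.3(5.8) + 1.5(3.3) + 0.7(0.7) = 12.98
Eq. 6: 1.35(5.8) + 1.4(2.9) = 11.89
Eq. 7: 0.9(5.8) - 1.4(2.9) = 1.16
Eq. 8: 1.0(5.8) - 1.0(2.3) = 3.50
The largest value is 12.98 kip/ft from combination 5.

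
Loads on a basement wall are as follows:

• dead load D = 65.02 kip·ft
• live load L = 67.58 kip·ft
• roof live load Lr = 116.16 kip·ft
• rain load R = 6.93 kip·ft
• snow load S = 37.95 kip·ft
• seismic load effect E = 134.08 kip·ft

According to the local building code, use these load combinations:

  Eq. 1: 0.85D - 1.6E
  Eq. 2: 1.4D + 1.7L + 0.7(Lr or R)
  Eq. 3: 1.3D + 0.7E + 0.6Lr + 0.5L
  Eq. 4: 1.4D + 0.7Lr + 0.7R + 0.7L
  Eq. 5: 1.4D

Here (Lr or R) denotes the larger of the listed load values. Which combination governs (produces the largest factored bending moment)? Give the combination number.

Combination 2

(Lr or R) → Lr = 116.16 kip·ft.
Eq. 1: 0.85(65.02) - 1.6(134.08) = 55.27 - 214.53 = -159.26
Eq. 2: 1.4(65.02) + 1.7(67.58) + 0.7(116.16) = 91.03 + 114.89 + 81.31 = 287.23
Eq. 3: 1.3(65.02) + 0.7(134.08) + 0.6(116.16) + 0.5(67.58) = 281.87
Eq. 4: 1.4(65.02) + 0.7(116.16) + 0.7(6.93) + 0.7(67.58) = 91.03 + 81.31 + 4.85 + 47.31 = 224.50
Eq. 5: 1.4(65.02) = 91.03
The largest value is 287.23 kip·ft from combination 2.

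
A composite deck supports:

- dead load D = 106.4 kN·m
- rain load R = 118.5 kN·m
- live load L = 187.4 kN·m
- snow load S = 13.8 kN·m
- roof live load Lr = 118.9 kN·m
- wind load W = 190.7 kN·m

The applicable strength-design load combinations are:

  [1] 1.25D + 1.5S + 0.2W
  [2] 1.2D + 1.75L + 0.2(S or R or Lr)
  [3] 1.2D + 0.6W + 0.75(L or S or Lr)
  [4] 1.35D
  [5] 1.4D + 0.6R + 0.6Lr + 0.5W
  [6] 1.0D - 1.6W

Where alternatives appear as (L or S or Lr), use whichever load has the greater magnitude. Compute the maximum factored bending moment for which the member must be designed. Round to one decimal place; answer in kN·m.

(S or R or Lr) → Lr = 118.9 kN·m; (L or S or Lr) → L = 187.4 kN·m.
[1] 1.25(106.4) + 1.5(13.8) + 0.2(190.7) = 133.0 + 20.7 + 38.1 = 191.8
[2] 1.2(106.4) + 1.75(187.4) + 0.2(118.9) = 479.4
[3] 1.2(106.4) + 0.6(190.7) + 0.75(187.4) = 127.7 + 114.4 + 140.6 = 382.7
[4] 1.35(106.4) = 143.6
[5] 1.4(106.4) + 0.6(118.5) + 0.6(118.9) + 0.5(190.7) = 149.0 + 71.1 + 71.3 + 95.4 = 386.8
[6] 1.0(106.4) - 1.6(190.7) = 106.4 - 305.1 = -198.7
The controlling combination is 2, giving 479.4 kN·m.

479.4 kN·m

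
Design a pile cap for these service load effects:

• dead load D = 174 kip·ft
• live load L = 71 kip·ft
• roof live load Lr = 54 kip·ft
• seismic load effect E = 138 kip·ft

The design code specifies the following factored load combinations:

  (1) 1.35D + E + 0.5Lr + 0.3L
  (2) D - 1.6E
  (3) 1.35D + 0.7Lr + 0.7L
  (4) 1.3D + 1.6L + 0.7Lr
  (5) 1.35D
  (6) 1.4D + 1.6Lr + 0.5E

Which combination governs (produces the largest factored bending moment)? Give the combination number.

(1) 1.35(174) + 1.0(138) + 0.5(54) + 0.3(71) = 421.2
(2) 1.0(174) - 1.6(138) = -46.8
(3) 1.35(174) + 0.7(54) + 0.7(71) = 322.4
(4) 1.3(174) + 1.6(71) + 0.7(54) = 377.6
(5) 1.35(174) = 234.9
(6) 1.4(174) + 1.6(54) + 0.5(138) = 399.0
The largest value is 421.2 kip·ft from combination 1.

Combination 1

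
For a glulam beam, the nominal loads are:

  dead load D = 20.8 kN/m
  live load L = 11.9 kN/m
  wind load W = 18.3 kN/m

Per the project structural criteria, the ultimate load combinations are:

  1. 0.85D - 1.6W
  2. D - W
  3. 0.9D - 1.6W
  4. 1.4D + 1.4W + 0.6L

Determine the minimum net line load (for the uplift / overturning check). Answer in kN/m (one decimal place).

-11.6 kN/m

1. 0.85(20.8) - 1.6(18.3) = 17.7 - 29.3 = -11.6
2. 1.0(20.8) - 1.0(18.3) = 20.8 - 18.3 = 2.5
3. 0.9(20.8) - 1.6(18.3) = 18.7 - 29.3 = -10.6
4. 1.4(20.8) + 1.4(18.3) + 0.6(11.9) = 61.9
Combination 1 gives the minimum: -11.6 kN/m.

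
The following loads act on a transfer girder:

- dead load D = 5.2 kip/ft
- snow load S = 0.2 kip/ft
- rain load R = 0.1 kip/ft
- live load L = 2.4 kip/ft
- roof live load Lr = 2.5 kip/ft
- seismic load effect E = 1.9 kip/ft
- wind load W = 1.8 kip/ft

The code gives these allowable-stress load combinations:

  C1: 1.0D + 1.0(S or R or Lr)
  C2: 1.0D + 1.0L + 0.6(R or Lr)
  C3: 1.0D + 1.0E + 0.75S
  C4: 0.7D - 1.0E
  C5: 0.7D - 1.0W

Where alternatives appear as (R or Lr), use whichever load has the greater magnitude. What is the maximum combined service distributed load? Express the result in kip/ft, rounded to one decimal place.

9.1 kip/ft

(S or R or Lr) → Lr = 2.5 kip/ft; (R or Lr) → Lr = 2.5 kip/ft.
C1: 1.0(5.2) + 1.0(2.5) = 5.2 + 2.5 = 7.7
C2: 1.0(5.2) + 1.0(2.4) + 0.6(2.5) = 5.2 + 2.4 + 1.5 = 9.1
C3: 1.0(5.2) + 1.0(1.9) + 0.75(0.2) = 5.2 + 1.9 + 0.2 = 7.3
C4: 0.7(5.2) - 1.0(1.9) = 3.6 - 1.9 = 1.7
C5: 0.7(5.2) - 1.0(1.8) = 3.6 - 1.8 = 1.8
Combination 2 governs: w = 9.1 kip/ft.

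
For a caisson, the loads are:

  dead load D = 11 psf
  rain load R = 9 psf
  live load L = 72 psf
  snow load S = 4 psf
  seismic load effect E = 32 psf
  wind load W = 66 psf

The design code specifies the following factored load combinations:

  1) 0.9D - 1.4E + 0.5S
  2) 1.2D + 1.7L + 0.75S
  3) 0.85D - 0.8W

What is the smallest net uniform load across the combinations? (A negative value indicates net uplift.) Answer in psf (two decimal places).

1) 0.9(11) - 1.4(32) + 0.5(4) = 9.90 - 44.80 + 2.00 = -32.90
2) 1.2(11) + 1.7(72) + 0.75(4) = 13.20 + 122.40 + 3.00 = 138.60
3) 0.85(11) - 0.8(66) = 9.35 - 52.80 = -43.45
Combination 3 gives the minimum: -43.45 psf.

-43.45 psf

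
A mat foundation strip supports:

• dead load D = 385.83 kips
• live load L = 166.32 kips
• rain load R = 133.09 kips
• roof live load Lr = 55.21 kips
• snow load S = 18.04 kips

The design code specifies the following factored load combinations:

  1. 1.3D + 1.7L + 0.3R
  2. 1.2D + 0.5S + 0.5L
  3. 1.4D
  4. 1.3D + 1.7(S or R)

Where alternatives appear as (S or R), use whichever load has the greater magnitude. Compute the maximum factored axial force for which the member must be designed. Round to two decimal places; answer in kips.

(S or R) → R = 133.09 kips.
1. 1.3(385.83) + 1.7(166.32) + 0.3(133.09) = 501.58 + 282.74 + 39.93 = 824.25
2. 1.2(385.83) + 0.5(18.04) + 0.5(166.32) = 463.00 + 9.02 + 83.16 = 555.18
3. 1.4(385.83) = 540.16
4. 1.3(385.83) + 1.7(133.09) = 501.58 + 226.25 = 727.83
Maximum is from combination 1.

824.25 kips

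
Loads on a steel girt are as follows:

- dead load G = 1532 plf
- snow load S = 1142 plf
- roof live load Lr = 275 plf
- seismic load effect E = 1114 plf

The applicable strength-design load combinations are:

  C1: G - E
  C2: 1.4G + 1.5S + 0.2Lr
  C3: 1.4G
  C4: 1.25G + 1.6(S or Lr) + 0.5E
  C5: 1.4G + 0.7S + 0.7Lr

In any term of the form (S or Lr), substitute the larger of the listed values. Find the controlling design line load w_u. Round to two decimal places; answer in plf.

4299.20 plf

(S or Lr) → S = 1142 plf.
C1: 1.0(1532) - 1.0(1114) = 418.00
C2: 1.4(1532) + 1.5(1142) + 0.2(275) = 3912.80
C3: 1.4(1532) = 2144.80
C4: 1.25(1532) + 1.6(1142) + 0.5(1114) = 4299.20
C5: 1.4(1532) + 0.7(1142) + 0.7(275) = 3136.70
The controlling combination is 4, giving 4299.20 plf.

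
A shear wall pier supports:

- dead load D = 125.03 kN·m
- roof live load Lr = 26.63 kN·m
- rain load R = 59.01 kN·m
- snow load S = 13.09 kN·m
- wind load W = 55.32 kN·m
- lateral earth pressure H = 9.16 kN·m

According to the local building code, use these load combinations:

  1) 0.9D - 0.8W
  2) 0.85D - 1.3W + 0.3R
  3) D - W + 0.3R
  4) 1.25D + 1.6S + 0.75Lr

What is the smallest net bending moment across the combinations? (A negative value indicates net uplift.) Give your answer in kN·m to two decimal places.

52.06 kN·m

1) 0.9(125.03) - 0.8(55.32) = 112.53 - 44.26 = 68.27
2) 0.85(125.03) - 1.3(55.32) + 0.3(59.01) = 106.28 - 71.92 + 17.70 = 52.06
3) 1.0(125.03) - 1.0(55.32) + 0.3(59.01) = 125.03 - 55.32 + 17.70 = 87.41
4) 1.25(125.03) + 1.6(13.09) + 0.75(26.63) = 156.29 + 20.94 + 19.97 = 197.20
Combination 2 gives the minimum: 52.06 kN·m.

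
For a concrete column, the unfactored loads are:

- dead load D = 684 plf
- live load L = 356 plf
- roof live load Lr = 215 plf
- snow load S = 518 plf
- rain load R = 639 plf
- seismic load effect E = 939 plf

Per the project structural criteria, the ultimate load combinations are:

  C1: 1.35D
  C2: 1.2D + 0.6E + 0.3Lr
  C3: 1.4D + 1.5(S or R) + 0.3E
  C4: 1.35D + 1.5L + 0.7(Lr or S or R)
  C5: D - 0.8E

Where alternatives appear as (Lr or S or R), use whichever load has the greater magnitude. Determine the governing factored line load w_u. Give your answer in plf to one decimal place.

(S or R) → R = 639 plf; (Lr or S or R) → R = 639 plf.
C1: 1.35(684) = 923.4
C2: 1.2(684) + 0.6(939) + 0.3(215) = 820.8 + 563.4 + 64.5 = 1448.7
C3: 1.4(684) + 1.5(639) + 0.3(939) = 957.6 + 958.5 + 281.7 = 2197.8
C4: 1.35(684) + 1.5(356) + 0.7(639) = 923.4 + 534.0 + 447.3 = 1904.7
C5: 1.0(684) - 0.8(939) = 684.0 - 751.2 = -67.2
Maximum is from combination 3.

2197.8 plf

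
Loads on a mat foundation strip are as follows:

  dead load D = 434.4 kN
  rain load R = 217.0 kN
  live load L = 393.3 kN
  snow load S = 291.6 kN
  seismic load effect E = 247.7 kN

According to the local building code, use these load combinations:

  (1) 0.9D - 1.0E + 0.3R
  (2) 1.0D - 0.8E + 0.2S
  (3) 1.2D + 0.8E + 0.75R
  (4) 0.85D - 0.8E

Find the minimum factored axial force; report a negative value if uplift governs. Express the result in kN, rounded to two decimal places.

(1) 0.9(434.4) - 1.0(247.7) + 0.3(217.0) = 390.96 - 247.70 + 65.10 = 208.36
(2) 1.0(434.4) - 0.8(247.7) + 0.2(291.6) = 434.40 - 198.16 + 58.32 = 294.56
(3) 1.2(434.4) + 0.8(247.7) + 0.75(217.0) = 521.28 + 198.16 + 162.75 = 882.19
(4) 0.85(434.4) - 0.8(247.7) = 369.24 - 198.16 = 171.08
Combination 4 gives the minimum: 171.08 kN.

171.08 kN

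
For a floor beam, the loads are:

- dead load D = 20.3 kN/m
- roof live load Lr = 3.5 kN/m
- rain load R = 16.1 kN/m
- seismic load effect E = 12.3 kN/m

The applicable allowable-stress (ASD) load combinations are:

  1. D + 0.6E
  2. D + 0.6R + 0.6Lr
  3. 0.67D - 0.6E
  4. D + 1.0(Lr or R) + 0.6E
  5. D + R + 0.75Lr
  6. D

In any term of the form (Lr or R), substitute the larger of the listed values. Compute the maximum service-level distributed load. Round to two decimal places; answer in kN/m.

43.78 kN/m

(Lr or R) → R = 16.1 kN/m.
1. 1.0(20.3) + 0.6(12.3) = 27.68
2. 1.0(20.3) + 0.6(16.1) + 0.6(3.5) = 32.06
3. 0.67(20.3) - 0.6(12.3) = 6.22
4. 1.0(20.3) + 1.0(16.1) + 0.6(12.3) = 43.78
5. 1.0(20.3) + 1.0(16.1) + 0.75(3.5) = 39.03
6. 1.0(20.3) = 20.30
Combination 4 governs: w = 43.78 kN/m.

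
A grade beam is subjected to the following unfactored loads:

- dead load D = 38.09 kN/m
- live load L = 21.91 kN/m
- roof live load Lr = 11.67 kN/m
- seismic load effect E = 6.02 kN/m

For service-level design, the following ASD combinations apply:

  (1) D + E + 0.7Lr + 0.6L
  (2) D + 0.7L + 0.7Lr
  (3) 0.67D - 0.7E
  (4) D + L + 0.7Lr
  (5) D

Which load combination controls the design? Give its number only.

Combination 4

(1) 1.0(38.09) + 1.0(6.02) + 0.7(11.67) + 0.6(21.91) = 38.09 + 6.02 + 8.17 + 13.15 = 65.43
(2) 1.0(38.09) + 0.7(21.91) + 0.7(11.67) = 38.09 + 15.34 + 8.17 = 61.60
(3) 0.67(38.09) - 0.7(6.02) = 25.52 - 4.21 = 21.31
(4) 1.0(38.09) + 1.0(21.91) + 0.7(11.67) = 38.09 + 21.91 + 8.17 = 68.17
(5) 1.0(38.09) = 38.09
The largest value is 68.17 kN/m from combination 4.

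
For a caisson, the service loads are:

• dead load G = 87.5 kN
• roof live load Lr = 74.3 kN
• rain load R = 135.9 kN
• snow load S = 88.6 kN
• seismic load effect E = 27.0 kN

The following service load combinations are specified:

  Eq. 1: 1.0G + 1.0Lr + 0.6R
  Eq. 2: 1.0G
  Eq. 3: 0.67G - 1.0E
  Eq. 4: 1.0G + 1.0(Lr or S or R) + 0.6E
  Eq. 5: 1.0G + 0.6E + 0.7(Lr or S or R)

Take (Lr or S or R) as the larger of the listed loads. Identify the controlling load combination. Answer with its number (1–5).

(Lr or S or R) → R = 135.9 kN.
Eq. 1: 1.0(87.5) + 1.0(74.3) + 0.6(135.9) = 87.5 + 74.3 + 81.5 = 243.3
Eq. 2: 1.0(87.5) = 87.5
Eq. 3: 0.67(87.5) - 1.0(27.0) = 58.6 - 27.0 = 31.6
Eq. 4: 1.0(87.5) + 1.0(135.9) + 0.6(27.0) = 87.5 + 135.9 + 16.2 = 239.6
Eq. 5: 1.0(87.5) + 0.6(27.0) + 0.7(135.9) = 87.5 + 16.2 + 95.1 = 198.8
The largest value is 243.3 kN from combination 1.

Combination 1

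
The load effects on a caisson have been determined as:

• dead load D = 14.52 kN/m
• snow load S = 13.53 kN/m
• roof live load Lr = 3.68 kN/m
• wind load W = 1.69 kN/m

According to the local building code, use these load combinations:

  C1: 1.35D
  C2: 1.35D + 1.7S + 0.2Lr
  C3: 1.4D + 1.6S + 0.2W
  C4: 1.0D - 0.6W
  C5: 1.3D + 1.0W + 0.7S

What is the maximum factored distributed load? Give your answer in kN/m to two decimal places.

C1: 1.35(14.52) = 19.60
C2: 1.35(14.52) + 1.7(13.53) + 0.2(3.68) = 19.60 + 23.00 + 0.74 = 43.34
C3: 1.4(14.52) + 1.6(13.53) + 0.2(1.69) = 42.31
C4: 1.0(14.52) - 0.6(1.69) = 14.52 - 1.01 = 13.51
C5: 1.3(14.52) + 1.0(1.69) + 0.7(13.53) = 18.88 + 1.69 + 9.47 = 30.04
Combination 2 governs: w_u = 43.34 kN/m.

43.34 kN/m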